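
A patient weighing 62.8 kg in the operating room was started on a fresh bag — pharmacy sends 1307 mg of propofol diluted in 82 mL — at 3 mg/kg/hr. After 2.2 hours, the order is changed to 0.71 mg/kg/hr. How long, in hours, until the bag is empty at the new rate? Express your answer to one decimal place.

20.0 hours

Initial rate:
Dose = 3 mg/kg/hr × 62.8 kg = 188.4 mg/hr
Concentration = 1307 mg ÷ 82 mL = 15.93902 mg/mL
Rate = 188.4 mg/hr ÷ 15.93902 mg/mL = 11.82005 mL/hr
Volume infused so far = 11.82005 mL/hr × 2.2 hr = 26.0041 mL
Volume remaining = 82 − 26.0041 = 55.9959 mL
New rate:
Dose = 0.71 mg/kg/hr × 62.8 kg = 44.588 mg/hr
Rate = 44.588 mg/hr ÷ 15.93902 mg/mL = 2.797411 mL/hr
Time remaining = 55.9959 mL ÷ 2.797411 mL/hr = 20.01704 hr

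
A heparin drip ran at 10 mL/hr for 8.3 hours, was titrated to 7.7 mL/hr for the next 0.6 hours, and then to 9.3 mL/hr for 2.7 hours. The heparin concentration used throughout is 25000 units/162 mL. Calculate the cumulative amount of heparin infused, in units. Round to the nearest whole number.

17397 units

Concentration = 25000 units ÷ 162 mL = 154.321 units/mL
Stage 1: 10 mL/hr × 8.3 hr = 83 mL → 83 mL × 154.321 units/mL = 12808.64 units
Stage 2: 7.7 mL/hr × 0.6 hr = 4.62 mL → 4.62 mL × 154.321 units/mL = 712.963 units
Stage 3: 9.3 mL/hr × 2.7 hr = 25.11 mL → 25.11 mL × 154.321 units/mL = 3875 units
Total = 12808.64 + 712.963 + 3875 = 17396.6 units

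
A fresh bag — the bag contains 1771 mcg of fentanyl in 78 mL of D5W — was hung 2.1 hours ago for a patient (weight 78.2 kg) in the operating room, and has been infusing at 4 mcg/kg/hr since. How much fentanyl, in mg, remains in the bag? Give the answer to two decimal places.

Dose = 4 mcg/kg/hr × 78.2 kg = 312.8 mcg/hr
Concentration = 1771 mcg ÷ 78 mL = 22.70513 mcg/mL
Rate = 312.8 mcg/hr ÷ 22.70513 mcg/mL = 13.77662 mL/hr
Volume infused = 13.77662 mL/hr × 2.1 hr = 28.93091 mL
Volume remaining = 78 − 28.93091 = 49.06909 mL
Drug remaining = 49.06909 mL × 22.70513 mcg/mL = 1114.12 mcg = 1.11412 mg

1.11 mg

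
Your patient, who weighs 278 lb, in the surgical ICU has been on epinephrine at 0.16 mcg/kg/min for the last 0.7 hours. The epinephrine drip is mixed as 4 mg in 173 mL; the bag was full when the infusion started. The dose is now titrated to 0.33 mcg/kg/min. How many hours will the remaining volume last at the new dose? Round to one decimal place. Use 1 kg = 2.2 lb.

Initial rate:
Weight = 278 lb ÷ 2.2 lb/kg = 126.3636 kg
Dose = 0.16 mcg/kg/min × 126.3636 kg = 20.21818 mcg/min
20.21818 mcg/min × 60 min/hr = 1213.091 mcg/hr
Concentration = 4 mg ÷ 173 mL = 0.02312139 mg/mL = 23.12139 mcg/mL
Rate = 1213.091 mcg/hr ÷ 23.12139 mcg/mL = 52.46618 mL/hr
Volume infused so far = 52.46618 mL/hr × 0.7 hr = 36.72633 mL
Volume remaining = 173 − 36.72633 = 136.2737 mL
New rate:
Dose = 0.33 mcg/kg/min × 126.3636 kg = 41.7 mcg/min
41.7 mcg/min × 60 min/hr = 2502 mcg/hr
Rate = 2502 mcg/hr ÷ 23.12139 mcg/mL = 108.2115 mL/hr
Time remaining = 136.2737 mL ÷ 108.2115 mL/hr = 1.259327 hr

1.3 hours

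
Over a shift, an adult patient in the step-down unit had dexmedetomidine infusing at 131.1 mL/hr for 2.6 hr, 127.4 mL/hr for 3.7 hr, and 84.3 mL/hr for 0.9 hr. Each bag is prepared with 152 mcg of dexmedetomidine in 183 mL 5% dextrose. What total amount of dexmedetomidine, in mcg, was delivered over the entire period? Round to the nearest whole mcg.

Concentration = 152 mcg ÷ 183 mL = 0.8306011 mcg/mL
Stage 1: 131.1 mL/hr × 2.6 hr = 340.86 mL → 340.86 mL × 0.8306011 mcg/mL = 283.1187 mcg
Stage 2: 127.4 mL/hr × 3.7 hr = 471.38 mL → 471.38 mL × 0.8306011 mcg/mL = 391.5287 mcg
Stage 3: 84.3 mL/hr × 0.9 hr = 75.87 mL → 75.87 mL × 0.8306011 mcg/mL = 63.0177 mcg
Total = 283.1187 + 391.5287 + 63.0177 = 737.6651 mcg

738 mcg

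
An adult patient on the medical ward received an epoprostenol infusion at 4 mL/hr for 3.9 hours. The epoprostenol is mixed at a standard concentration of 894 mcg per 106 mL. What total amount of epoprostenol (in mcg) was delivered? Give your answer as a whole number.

132 mcg

Concentration = 894 mcg ÷ 106 mL = 8.433962 mcg/mL = 8433.962 ng/mL
Drug rate = 4 mL/hr × 8433.962 ng/mL = 33735.85 ng/hr
Total = 33735.85 ng/hr × 3.9 hr = 131569.8 ng = 131.5698 mcg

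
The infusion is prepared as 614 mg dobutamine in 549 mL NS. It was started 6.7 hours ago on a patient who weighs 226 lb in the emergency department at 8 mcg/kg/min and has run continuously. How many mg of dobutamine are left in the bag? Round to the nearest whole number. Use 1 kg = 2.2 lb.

284 mg

Weight = 226 lb ÷ 2.2 lb/kg = 102.7273 kg
Dose = 8 mcg/kg/min × 102.7273 kg = 821.8182 mcg/min
821.8182 mcg/min × 60 min/hr = 49309.09 mcg/hr
Concentration = 614 mg ÷ 549 mL = 1.118397 mg/mL = 1118.397 mcg/mL
Rate = 49309.09 mcg/hr ÷ 1118.397 mcg/mL = 44.08907 mL/hr
Volume infused = 44.08907 mL/hr × 6.7 hr = 295.3968 mL
Volume remaining = 549 − 295.3968 = 253.6032 mL
Drug remaining = 253.6032 mL × 1118.397 mcg/mL = 283629.1 mcg = 283.6291 mg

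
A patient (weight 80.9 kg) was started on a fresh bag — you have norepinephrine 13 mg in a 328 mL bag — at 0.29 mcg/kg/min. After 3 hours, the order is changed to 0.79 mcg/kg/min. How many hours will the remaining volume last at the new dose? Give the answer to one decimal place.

2.3 hours

Initial rate:
Dose = 0.29 mcg/kg/min × 80.9 kg = 23.461 mcg/min
23.461 mcg/min × 60 min/hr = 1407.66 mcg/hr
Concentration = 13 mg ÷ 328 mL = 0.03963415 mg/mL = 39.63415 mcg/mL
Rate = 1407.66 mcg/hr ÷ 39.63415 mcg/mL = 35.51634 mL/hr
Volume infused so far = 35.51634 mL/hr × 3 hr = 106.549 mL
Volume remaining = 328 − 106.549 = 221.451 mL
New rate:
Dose = 0.79 mcg/kg/min × 80.9 kg = 63.911 mcg/min
63.911 mcg/min × 60 min/hr = 3834.66 mcg/hr
Rate = 3834.66 mcg/hr ÷ 39.63415 mcg/mL = 96.75142 mL/hr
Time remaining = 221.451 mL ÷ 96.75142 mL/hr = 2.288865 hr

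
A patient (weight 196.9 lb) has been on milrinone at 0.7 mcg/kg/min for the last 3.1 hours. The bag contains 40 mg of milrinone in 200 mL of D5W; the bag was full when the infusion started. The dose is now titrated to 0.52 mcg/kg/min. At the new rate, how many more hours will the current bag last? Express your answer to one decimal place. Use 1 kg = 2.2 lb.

Initial rate:
Weight = 196.9 lb ÷ 2.2 lb/kg = 89.5 kg
Dose = 0.7 mcg/kg/min × 89.5 kg = 62.65 mcg/min
62.65 mcg/min × 60 min/hr = 3759 mcg/hr
Concentration = 40 mg ÷ 200 mL = 0.2 mg/mL = 200 mcg/mL
Rate = 3759 mcg/hr ÷ 200 mcg/mL = 18.795 mL/hr
Volume infused so far = 18.795 mL/hr × 3.1 hr = 58.2645 mL
Volume remaining = 200 − 58.2645 = 141.7355 mL
New rate:
Dose = 0.52 mcg/kg/min × 89.5 kg = 46.54 mcg/min
46.54 mcg/min × 60 min/hr = 2792.4 mcg/hr
Rate = 2792.4 mcg/hr ÷ 200 mcg/mL = 13.962 mL/hr
Time remaining = 141.7355 mL ÷ 13.962 mL/hr = 10.15152 hr

10.2 hours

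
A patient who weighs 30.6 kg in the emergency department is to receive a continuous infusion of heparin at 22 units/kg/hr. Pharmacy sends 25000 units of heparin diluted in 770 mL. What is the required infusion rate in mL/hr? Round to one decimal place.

Dose = 22 units/kg/hr × 30.6 kg = 673.2 units/hr
Concentration = 25000 units ÷ 770 mL = 32.46753 units/mL
Rate = 673.2 units/hr ÷ 32.46753 units/mL = 20.73456 mL/hr

20.7 mL/hr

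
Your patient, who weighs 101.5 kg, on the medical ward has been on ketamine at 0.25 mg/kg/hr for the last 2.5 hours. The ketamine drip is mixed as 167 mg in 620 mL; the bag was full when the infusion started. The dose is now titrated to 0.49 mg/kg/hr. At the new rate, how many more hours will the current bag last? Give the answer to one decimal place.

2.1 hours

Initial rate:
Dose = 0.25 mg/kg/hr × 101.5 kg = 25.375 mg/hr
Concentration = 167 mg ÷ 620 mL = 0.2693548 mg/mL
Rate = 25.375 mg/hr ÷ 0.2693548 mg/mL = 94.20659 mL/hr
Volume infused so far = 94.20659 mL/hr × 2.5 hr = 235.5165 mL
Volume remaining = 620 − 235.5165 = 384.4835 mL
New rate:
Dose = 0.49 mg/kg/hr × 101.5 kg = 49.735 mg/hr
Rate = 49.735 mg/hr ÷ 0.2693548 mg/mL = 184.6449 mL/hr
Time remaining = 384.4835 mL ÷ 184.6449 mL/hr = 2.082286 hr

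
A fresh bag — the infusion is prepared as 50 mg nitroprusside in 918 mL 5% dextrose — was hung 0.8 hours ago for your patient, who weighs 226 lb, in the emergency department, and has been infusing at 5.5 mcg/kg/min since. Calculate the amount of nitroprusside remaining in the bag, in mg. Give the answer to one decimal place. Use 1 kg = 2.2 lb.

Weight = 226 lb ÷ 2.2 lb/kg = 102.7273 kg
Dose = 5.5 mcg/kg/min × 102.7273 kg = 565 mcg/min
565 mcg/min × 60 min/hr = 33900 mcg/hr
Concentration = 50 mg ÷ 918 mL = 0.05446623 mg/mL = 54.46623 mcg/mL
Rate = 33900 mcg/hr ÷ 54.46623 mcg/mL = 622.404 mL/hr
Volume infused = 622.404 mL/hr × 0.8 hr = 497.9232 mL
Volume remaining = 918 − 497.9232 = 420.0768 mL
Drug remaining = 420.0768 mL × 54.46623 mcg/mL = 22880 mcg = 22.88 mg

22.9 mg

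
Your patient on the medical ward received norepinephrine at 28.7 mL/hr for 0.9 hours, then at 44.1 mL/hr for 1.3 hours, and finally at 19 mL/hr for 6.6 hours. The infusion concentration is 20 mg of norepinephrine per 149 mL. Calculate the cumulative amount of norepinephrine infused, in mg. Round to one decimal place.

28.0 mg

Concentration = 20 mg ÷ 149 mL = 0.1342282 mg/mL
Stage 1: 28.7 mL/hr × 0.9 hr = 25.83 mL → 25.83 mL × 0.1342282 mg/mL = 3.467114 mg
Stage 2: 44.1 mL/hr × 1.3 hr = 57.33 mL → 57.33 mL × 0.1342282 mg/mL = 7.695302 mg
Stage 3: 19 mL/hr × 6.6 hr = 125.4 mL → 125.4 mL × 0.1342282 mg/mL = 16.83221 mg
Total = 3.467114 + 7.695302 + 16.83221 = 27.99463 mg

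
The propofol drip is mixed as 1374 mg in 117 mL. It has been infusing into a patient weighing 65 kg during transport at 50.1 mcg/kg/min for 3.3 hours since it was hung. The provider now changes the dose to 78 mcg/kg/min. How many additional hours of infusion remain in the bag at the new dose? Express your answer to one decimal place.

Initial rate:
Dose = 50.1 mcg/kg/min × 65 kg = 3256.5 mcg/min
3256.5 mcg/min × 60 min/hr = 195390 mcg/hr
Concentration = 1374 mg ÷ 117 mL = 11.74359 mg/mL = 11743.59 mcg/mL
Rate = 195390 mcg/hr ÷ 11743.59 mcg/mL = 16.63801 mL/hr
Volume infused so far = 16.63801 mL/hr × 3.3 hr = 54.90544 mL
Volume remaining = 117 − 54.90544 = 62.09456 mL
New rate:
Dose = 78 mcg/kg/min × 65 kg = 5070 mcg/min
5070 mcg/min × 60 min/hr = 304200 mcg/hr
Rate = 304200 mcg/hr ÷ 11743.59 mcg/mL = 25.90349 mL/hr
Time remaining = 62.09456 mL ÷ 25.90349 mL/hr = 2.39715 hr

2.4 hours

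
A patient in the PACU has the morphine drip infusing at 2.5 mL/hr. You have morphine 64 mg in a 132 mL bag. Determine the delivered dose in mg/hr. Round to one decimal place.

Concentration = 64 mg ÷ 132 mL = 0.4848485 mg/mL
Drug rate = 2.5 mL/hr × 0.4848485 mg/mL = 1.212121 mg/hr

1.2 mg/hr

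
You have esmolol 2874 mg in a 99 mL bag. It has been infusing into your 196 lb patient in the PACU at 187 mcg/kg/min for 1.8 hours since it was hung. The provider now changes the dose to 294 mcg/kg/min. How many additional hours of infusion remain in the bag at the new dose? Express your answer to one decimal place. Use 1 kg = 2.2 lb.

Initial rate:
Weight = 196 lb ÷ 2.2 lb/kg = 89.09091 kg
Dose = 187 mcg/kg/min × 89.09091 kg = 16660 mcg/min
16660 mcg/min × 60 min/hr = 999600 mcg/hr
Concentration = 2874 mg ÷ 99 mL = 29.0303 mg/mL = 29030.3 mcg/mL
Rate = 999600 mcg/hr ÷ 29030.3 mcg/mL = 34.43299 mL/hr
Volume infused so far = 34.43299 mL/hr × 1.8 hr = 61.97937 mL
Volume remaining = 99 − 61.97937 = 37.02063 mL
New rate:
Dose = 294 mcg/kg/min × 89.09091 kg = 26192.73 mcg/min
26192.73 mcg/min × 60 min/hr = 1571564 mcg/hr
Rate = 1571564 mcg/hr ÷ 29030.3 mcg/mL = 54.13528 mL/hr
Time remaining = 37.02063 mL ÷ 54.13528 mL/hr = 0.6838539 hr

0.7 hours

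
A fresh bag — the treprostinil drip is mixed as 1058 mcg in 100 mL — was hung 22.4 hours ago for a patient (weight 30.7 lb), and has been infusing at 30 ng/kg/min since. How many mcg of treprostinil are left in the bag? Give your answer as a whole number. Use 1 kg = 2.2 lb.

495 mcg

Weight = 30.7 lb ÷ 2.2 lb/kg = 13.95455 kg
Dose = 30 ng/kg/min × 13.95455 kg = 418.6364 ng/min
418.6364 ng/min × 60 min/hr = 25118.18 ng/hr
Concentration = 1058 mcg ÷ 100 mL = 10.58 mcg/mL = 10580 ng/mL
Rate = 25118.18 ng/hr ÷ 10580 ng/mL = 2.374119 mL/hr
Volume infused = 2.374119 mL/hr × 22.4 hr = 53.18027 mL
Volume remaining = 100 − 53.18027 = 46.81973 mL
Drug remaining = 46.81973 mL × 10580 ng/mL = 495352.7 ng = 495.3527 mcg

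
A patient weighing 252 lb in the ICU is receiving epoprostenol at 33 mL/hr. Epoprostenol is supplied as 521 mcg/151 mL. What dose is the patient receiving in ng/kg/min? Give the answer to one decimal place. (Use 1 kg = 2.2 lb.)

Weight = 252 lb ÷ 2.2 lb/kg = 114.5455 kg
Concentration = 521 mcg ÷ 151 mL = 3.450331 mcg/mL = 3450.331 ng/mL
Drug rate = 33 mL/hr × 3450.331 ng/mL = 113860.9 ng/hr
113860.9 ng/hr ÷ 60 min/hr = 1897.682 ng/min
1897.682 ng/min ÷ 114.5455 kg = 16.56707 ng/kg/min

16.6 ng/kg/min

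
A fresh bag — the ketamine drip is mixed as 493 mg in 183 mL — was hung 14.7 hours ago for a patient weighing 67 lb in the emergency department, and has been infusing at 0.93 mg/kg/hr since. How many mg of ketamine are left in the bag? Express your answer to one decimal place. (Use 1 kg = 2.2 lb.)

76.7 mg

Weight = 67 lb ÷ 2.2 lb/kg = 30.45455 kg
Dose = 0.93 mg/kg/hr × 30.45455 kg = 28.32273 mg/hr
Concentration = 493 mg ÷ 183 mL = 2.693989 mg/mL
Rate = 28.32273 mg/hr ÷ 2.693989 mg/mL = 10.5133 mL/hr
Volume infused = 10.5133 mL/hr × 14.7 hr = 154.5456 mL
Volume remaining = 183 − 154.5456 = 28.45442 mL
Drug remaining = 28.45442 mL × 2.693989 mg/mL = 76.65591 mg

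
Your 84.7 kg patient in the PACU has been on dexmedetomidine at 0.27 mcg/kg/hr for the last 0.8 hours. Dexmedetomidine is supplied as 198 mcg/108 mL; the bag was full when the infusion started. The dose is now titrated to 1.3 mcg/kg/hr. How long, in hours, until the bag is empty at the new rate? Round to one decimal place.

1.6 hours

Initial rate:
Dose = 0.27 mcg/kg/hr × 84.7 kg = 22.869 mcg/hr
Concentration = 198 mcg ÷ 108 mL = 1.833333 mcg/mL
Rate = 22.869 mcg/hr ÷ 1.833333 mcg/mL = 12.474 mL/hr
Volume infused so far = 12.474 mL/hr × 0.8 hr = 9.9792 mL
Volume remaining = 108 − 9.9792 = 98.0208 mL
New rate:
Dose = 1.3 mcg/kg/hr × 84.7 kg = 110.11 mcg/hr
Rate = 110.11 mcg/hr ÷ 1.833333 mcg/mL = 60.06 mL/hr
Time remaining = 98.0208 mL ÷ 60.06 mL/hr = 1.632048 hr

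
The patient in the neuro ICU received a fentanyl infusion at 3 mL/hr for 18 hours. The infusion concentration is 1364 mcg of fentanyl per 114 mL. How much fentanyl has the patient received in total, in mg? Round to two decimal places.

0.65 mg

Concentration = 1364 mcg ÷ 114 mL = 11.96491 mcg/mL
Drug rate = 3 mL/hr × 11.96491 mcg/mL = 35.89474 mcg/hr
Total = 35.89474 mcg/hr × 18 hr = 646.1053 mcg = 0.6461053 mg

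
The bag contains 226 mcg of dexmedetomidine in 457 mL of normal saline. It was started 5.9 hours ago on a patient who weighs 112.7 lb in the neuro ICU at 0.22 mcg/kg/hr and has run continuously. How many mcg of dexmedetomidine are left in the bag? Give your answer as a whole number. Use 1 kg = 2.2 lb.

160 mcg

Weight = 112.7 lb ÷ 2.2 lb/kg = 51.22727 kg
Dose = 0.22 mcg/kg/hr × 51.22727 kg = 11.27 mcg/hr
Concentration = 226 mcg ÷ 457 mL = 0.4945295 mcg/mL
Rate = 11.27 mcg/hr ÷ 0.4945295 mcg/mL = 22.78934 mL/hr
Volume infused = 22.78934 mL/hr × 5.9 hr = 134.4571 mL
Volume remaining = 457 − 134.4571 = 322.5429 mL
Drug remaining = 322.5429 mL × 0.4945295 mcg/mL = 159.507 mcg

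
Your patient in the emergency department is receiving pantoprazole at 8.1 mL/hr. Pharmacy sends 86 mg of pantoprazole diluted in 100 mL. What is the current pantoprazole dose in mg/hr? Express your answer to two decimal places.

Concentration = 86 mg ÷ 100 mL = 0.86 mg/mL
Drug rate = 8.1 mL/hr × 0.86 mg/mL = 6.966 mg/hr

6.97 mg/hr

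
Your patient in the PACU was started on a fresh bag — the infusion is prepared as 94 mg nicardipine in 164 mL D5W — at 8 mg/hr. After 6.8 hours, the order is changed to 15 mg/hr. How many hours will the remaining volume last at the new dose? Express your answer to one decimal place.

Initial rate:
Concentration = 94 mg ÷ 164 mL = 0.5731707 mg/mL
Rate = 8 mg/hr ÷ 0.5731707 mg/mL = 13.95745 mL/hr
Volume infused so far = 13.95745 mL/hr × 6.8 hr = 94.91064 mL
Volume remaining = 164 − 94.91064 = 69.08936 mL
New rate:
Rate = 15 mg/hr ÷ 0.5731707 mg/mL = 26.17021 mL/hr
Time remaining = 69.08936 mL ÷ 26.17021 mL/hr = 2.64 hr

2.6 hours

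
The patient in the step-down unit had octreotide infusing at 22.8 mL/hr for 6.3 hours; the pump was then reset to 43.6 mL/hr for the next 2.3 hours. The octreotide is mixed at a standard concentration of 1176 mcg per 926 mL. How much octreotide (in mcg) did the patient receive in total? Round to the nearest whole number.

310 mcg

Concentration = 1176 mcg ÷ 926 mL = 1.269978 mcg/mL
Stage 1: 22.8 mL/hr × 6.3 hr = 143.64 mL → 143.64 mL × 1.269978 mcg/mL = 182.4197 mcg
Stage 2: 43.6 mL/hr × 2.3 hr = 100.28 mL → 100.28 mL × 1.269978 mcg/mL = 127.3534 mcg
Total = 182.4197 + 127.3534 = 309.7731 mcg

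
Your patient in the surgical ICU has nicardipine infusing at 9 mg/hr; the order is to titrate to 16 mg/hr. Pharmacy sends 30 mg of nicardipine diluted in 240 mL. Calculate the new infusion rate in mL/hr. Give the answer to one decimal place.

Concentration = 30 mg ÷ 240 mL = 0.125 mg/mL
Rate = 16 mg/hr ÷ 0.125 mg/mL = 128 mL/hr

128.0 mL/hr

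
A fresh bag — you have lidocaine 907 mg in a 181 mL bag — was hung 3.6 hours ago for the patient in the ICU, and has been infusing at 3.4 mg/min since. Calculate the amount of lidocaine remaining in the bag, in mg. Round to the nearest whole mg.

3.4 mg/min × 60 min/hr = 204 mg/hr
Concentration = 907 mg ÷ 181 mL = 5.01105 mg/mL
Rate = 204 mg/hr ÷ 5.01105 mg/mL = 40.71003 mL/hr
Volume infused = 40.71003 mL/hr × 3.6 hr = 146.5561 mL
Volume remaining = 181 − 146.5561 = 34.44388 mL
Drug remaining = 34.44388 mL × 5.01105 mg/mL = 172.6 mg

173 mg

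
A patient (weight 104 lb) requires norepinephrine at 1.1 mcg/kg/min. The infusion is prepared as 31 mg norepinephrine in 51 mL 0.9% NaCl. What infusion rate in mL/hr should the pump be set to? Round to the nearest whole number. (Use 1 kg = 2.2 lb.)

5 mL/hr

Weight = 104 lb ÷ 2.2 lb/kg = 47.27273 kg
Dose = 1.1 mcg/kg/min × 47.27273 kg = 52 mcg/min
52 mcg/min × 60 min/hr = 3120 mcg/hr
Concentration = 31 mg ÷ 51 mL = 0.6078431 mg/mL = 607.8431 mcg/mL
Rate = 3120 mcg/hr ÷ 607.8431 mcg/mL = 5.132903 mL/hr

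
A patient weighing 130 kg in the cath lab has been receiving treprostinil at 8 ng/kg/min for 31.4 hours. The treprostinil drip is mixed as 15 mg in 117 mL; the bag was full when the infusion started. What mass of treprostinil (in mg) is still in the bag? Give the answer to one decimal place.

13.0 mg

Dose = 8 ng/kg/min × 130 kg = 1040 ng/min
1040 ng/min × 60 min/hr = 62400 ng/hr
Concentration = 15 mg ÷ 117 mL = 0.1282051 mg/mL = 128205.1 ng/mL
Rate = 62400 ng/hr ÷ 128205.1 ng/mL = 0.48672 mL/hr
Volume infused = 0.48672 mL/hr × 31.4 hr = 15.28301 mL
Volume remaining = 117 − 15.28301 = 101.717 mL
Drug remaining = 101.717 mL × 128205.1 ng/mL = 13040640 ng = 13.04064 mg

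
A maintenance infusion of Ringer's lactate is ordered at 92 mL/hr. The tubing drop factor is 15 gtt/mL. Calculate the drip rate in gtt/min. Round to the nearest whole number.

23 gtt/min

92 mL/hr ÷ 60 min/hr = 1.533333 mL/min
1.533333 mL/min × 15 gtt/mL = 23 gtt/min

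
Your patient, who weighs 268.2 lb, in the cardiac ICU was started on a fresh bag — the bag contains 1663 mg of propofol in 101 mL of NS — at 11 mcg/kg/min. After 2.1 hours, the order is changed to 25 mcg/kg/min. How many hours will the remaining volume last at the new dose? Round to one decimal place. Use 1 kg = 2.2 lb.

Initial rate:
Weight = 268.2 lb ÷ 2.2 lb/kg = 121.9091 kg
Dose = 11 mcg/kg/min × 121.9091 kg = 1341 mcg/min
1341 mcg/min × 60 min/hr = 80460 mcg/hr
Concentration = 1663 mg ÷ 101 mL = 16.46535 mg/mL = 16465.35 mcg/mL
Rate = 80460 mcg/hr ÷ 16465.35 mcg/mL = 4.886627 mL/hr
Volume infused so far = 4.886627 mL/hr × 2.1 hr = 10.26192 mL
Volume remaining = 101 − 10.26192 = 90.73808 mL
New rate:
Dose = 25 mcg/kg/min × 121.9091 kg = 3047.727 mcg/min
3047.727 mcg/min × 60 min/hr = 182863.6 mcg/hr
Rate = 182863.6 mcg/hr ÷ 16465.35 mcg/mL = 11.10597 mL/hr
Time remaining = 90.73808 mL ÷ 11.10597 mL/hr = 8.170208 hr

8.2 hours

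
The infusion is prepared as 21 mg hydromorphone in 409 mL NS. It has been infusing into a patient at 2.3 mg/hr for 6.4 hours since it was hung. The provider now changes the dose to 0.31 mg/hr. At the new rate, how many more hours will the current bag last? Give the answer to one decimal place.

Initial rate:
Concentration = 21 mg ÷ 409 mL = 0.05134474 mg/mL
Rate = 2.3 mg/hr ÷ 0.05134474 mg/mL = 44.79524 mL/hr
Volume infused so far = 44.79524 mL/hr × 6.4 hr = 286.6895 mL
Volume remaining = 409 − 286.6895 = 122.3105 mL
New rate:
Rate = 0.31 mg/hr ÷ 0.05134474 mg/mL = 6.037619 mL/hr
Time remaining = 122.3105 mL ÷ 6.037619 mL/hr = 20.25806 hr

20.3 hours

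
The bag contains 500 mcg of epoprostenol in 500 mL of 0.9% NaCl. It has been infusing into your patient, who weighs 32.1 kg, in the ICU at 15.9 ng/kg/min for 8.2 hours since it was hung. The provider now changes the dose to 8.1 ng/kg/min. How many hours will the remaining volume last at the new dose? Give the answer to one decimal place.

16.0 hours

Initial rate:
Dose = 15.9 ng/kg/min × 32.1 kg = 510.39 ng/min
510.39 ng/min × 60 min/hr = 30623.4 ng/hr
Concentration = 500 mcg ÷ 500 mL = 1 mcg/mL = 1000 ng/mL
Rate = 30623.4 ng/hr ÷ 1000 ng/mL = 30.6234 mL/hr
Volume infused so far = 30.6234 mL/hr × 8.2 hr = 251.1119 mL
Volume remaining = 500 − 251.1119 = 248.8881 mL
New rate:
Dose = 8.1 ng/kg/min × 32.1 kg = 260.01 ng/min
260.01 ng/min × 60 min/hr = 15600.6 ng/hr
Rate = 15600.6 ng/hr ÷ 1000 ng/mL = 15.6006 mL/hr
Time remaining = 248.8881 mL ÷ 15.6006 mL/hr = 15.95375 hr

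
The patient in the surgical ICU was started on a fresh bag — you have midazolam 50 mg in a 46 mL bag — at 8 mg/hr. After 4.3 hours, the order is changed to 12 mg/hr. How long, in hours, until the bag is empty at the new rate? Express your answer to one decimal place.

1.3 hours

Initial rate:
Concentration = 50 mg ÷ 46 mL = 1.086957 mg/mL
Rate = 8 mg/hr ÷ 1.086957 mg/mL = 7.36 mL/hr
Volume infused so far = 7.36 mL/hr × 4.3 hr = 31.648 mL
Volume remaining = 46 − 31.648 = 14.352 mL
New rate:
Rate = 12 mg/hr ÷ 1.086957 mg/mL = 11.04 mL/hr
Time remaining = 14.352 mL ÷ 11.04 mL/hr = 1.3 hr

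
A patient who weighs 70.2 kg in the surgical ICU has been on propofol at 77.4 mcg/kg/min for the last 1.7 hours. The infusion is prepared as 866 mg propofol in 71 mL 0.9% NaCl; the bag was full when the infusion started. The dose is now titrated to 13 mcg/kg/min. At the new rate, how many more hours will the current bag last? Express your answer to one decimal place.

5.7 hours

Initial rate:
Dose = 77.4 mcg/kg/min × 70.2 kg = 5433.48 mcg/min
5433.48 mcg/min × 60 min/hr = 326008.8 mcg/hr
Concentration = 866 mg ÷ 71 mL = 12.19718 mg/mL = 12197.18 mcg/mL
Rate = 326008.8 mcg/hr ÷ 12197.18 mcg/mL = 26.7282 mL/hr
Volume infused so far = 26.7282 mL/hr × 1.7 hr = 45.43795 mL
Volume remaining = 71 − 45.43795 = 25.56205 mL
New rate:
Dose = 13 mcg/kg/min × 70.2 kg = 912.6 mcg/min
912.6 mcg/min × 60 min/hr = 54756 mcg/hr
Rate = 54756 mcg/hr ÷ 12197.18 mcg/mL = 4.489233 mL/hr
Time remaining = 25.56205 mL ÷ 4.489233 mL/hr = 5.69408 hr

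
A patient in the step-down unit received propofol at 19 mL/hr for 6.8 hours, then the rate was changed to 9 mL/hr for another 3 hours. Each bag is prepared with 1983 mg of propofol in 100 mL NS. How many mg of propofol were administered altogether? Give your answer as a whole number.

Concentration = 1983 mg ÷ 100 mL = 19.83 mg/mL
Stage 1: 19 mL/hr × 6.8 hr = 129.2 mL → 129.2 mL × 19.83 mg/mL = 2562.036 mg
Stage 2: 9 mL/hr × 3 hr = 27 mL → 27 mL × 19.83 mg/mL = 535.41 mg
Total = 2562.036 + 535.41 = 3097.446 mg

3097 mg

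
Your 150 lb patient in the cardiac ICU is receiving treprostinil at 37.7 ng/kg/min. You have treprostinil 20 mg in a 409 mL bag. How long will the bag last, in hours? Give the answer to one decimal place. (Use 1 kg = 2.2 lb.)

129.7 hours

Weight = 150 lb ÷ 2.2 lb/kg = 68.18182 kg
Dose = 37.7 ng/kg/min × 68.18182 kg = 2570.455 ng/min
2570.455 ng/min × 60 min/hr = 154227.3 ng/hr
Concentration = 20 mg ÷ 409 mL = 0.04889976 mg/mL = 48899.76 ng/mL
Rate = 154227.3 ng/hr ÷ 48899.76 ng/mL = 3.153948 mL/hr
Duration = 409 mL ÷ 3.153948 mL/hr = 129.6788 hr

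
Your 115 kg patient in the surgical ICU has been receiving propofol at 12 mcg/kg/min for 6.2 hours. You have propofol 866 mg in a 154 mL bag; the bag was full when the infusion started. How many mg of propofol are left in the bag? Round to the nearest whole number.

Dose = 12 mcg/kg/min × 115 kg = 1380 mcg/min
1380 mcg/min × 60 min/hr = 82800 mcg/hr
Concentration = 866 mg ÷ 154 mL = 5.623377 mg/mL = 5623.377 mcg/mL
Rate = 82800 mcg/hr ÷ 5623.377 mcg/mL = 14.72425 mL/hr
Volume infused = 14.72425 mL/hr × 6.2 hr = 91.29035 mL
Volume remaining = 154 − 91.29035 = 62.70965 mL
Drug remaining = 62.70965 mL × 5623.377 mcg/mL = 352640 mcg = 352.64 mg

353 mg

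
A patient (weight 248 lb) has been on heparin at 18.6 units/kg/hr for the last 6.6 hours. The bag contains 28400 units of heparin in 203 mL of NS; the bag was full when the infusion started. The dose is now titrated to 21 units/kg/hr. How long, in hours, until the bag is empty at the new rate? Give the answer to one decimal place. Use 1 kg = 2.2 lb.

6.2 hours

Initial rate:
Weight = 248 lb ÷ 2.2 lb/kg = 112.7273 kg
Dose = 18.6 units/kg/hr × 112.7273 kg = 2096.727 units/hr
Concentration = 28400 units ÷ 203 mL = 139.9015 units/mL
Rate = 2096.727 units/hr ÷ 139.9015 units/mL = 14.98717 mL/hr
Volume infused so far = 14.98717 mL/hr × 6.6 hr = 98.91532 mL
Volume remaining = 203 − 98.91532 = 104.0847 mL
New rate:
Dose = 21 units/kg/hr × 112.7273 kg = 2367.273 units/hr
Rate = 2367.273 units/hr ÷ 139.9015 units/mL = 16.921 mL/hr
Time remaining = 104.0847 mL ÷ 16.921 mL/hr = 6.151214 hr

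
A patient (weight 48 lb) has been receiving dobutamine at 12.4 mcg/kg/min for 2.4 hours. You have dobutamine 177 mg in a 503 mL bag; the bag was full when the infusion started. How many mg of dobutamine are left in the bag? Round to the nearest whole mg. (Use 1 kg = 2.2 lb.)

138 mg

Weight = 48 lb ÷ 2.2 lb/kg = 21.81818 kg
Dose = 12.4 mcg/kg/min × 21.81818 kg = 270.5455 mcg/min
270.5455 mcg/min × 60 min/hr = 16232.73 mcg/hr
Concentration = 177 mg ÷ 503 mL = 0.3518887 mg/mL = 351.8887 mcg/mL
Rate = 16232.73 mcg/hr ÷ 351.8887 mcg/mL = 46.13029 mL/hr
Volume infused = 46.13029 mL/hr × 2.4 hr = 110.7127 mL
Volume remaining = 503 − 110.7127 = 392.2873 mL
Drug remaining = 392.2873 mL × 351.8887 mcg/mL = 138041.5 mcg = 138.0415 mg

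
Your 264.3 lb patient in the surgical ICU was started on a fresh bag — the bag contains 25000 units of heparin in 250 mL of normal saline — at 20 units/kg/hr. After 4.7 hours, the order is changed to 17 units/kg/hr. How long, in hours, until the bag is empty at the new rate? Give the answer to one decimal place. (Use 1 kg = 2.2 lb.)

Initial rate:
Weight = 264.3 lb ÷ 2.2 lb/kg = 120.1364 kg
Dose = 20 units/kg/hr × 120.1364 kg = 2402.727 units/hr
Concentration = 25000 units ÷ 250 mL = 100 units/mL
Rate = 2402.727 units/hr ÷ 100 units/mL = 24.02727 mL/hr
Volume infused so far = 24.02727 mL/hr × 4.7 hr = 112.9282 mL
Volume remaining = 250 − 112.9282 = 137.0718 mL
New rate:
Dose = 17 units/kg/hr × 120.1364 kg = 2042.318 units/hr
Rate = 2042.318 units/hr ÷ 100 units/mL = 20.42318 mL/hr
Time remaining = 137.0718 mL ÷ 20.42318 mL/hr = 6.71158 hr

6.7 hours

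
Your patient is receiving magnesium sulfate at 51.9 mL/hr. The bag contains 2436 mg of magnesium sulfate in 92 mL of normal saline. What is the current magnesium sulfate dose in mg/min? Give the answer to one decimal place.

22.9 mg/min

Concentration = 2436 mg ÷ 92 mL = 26.47826 mg/mL
Drug rate = 51.9 mL/hr × 26.47826 mg/mL = 1374.222 mg/hr
1374.222 mg/hr ÷ 60 min/hr = 22.9037 mg/min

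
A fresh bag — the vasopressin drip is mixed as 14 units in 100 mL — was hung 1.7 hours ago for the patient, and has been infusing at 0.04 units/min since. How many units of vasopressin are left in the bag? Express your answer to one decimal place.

0.04 units/min × 60 min/hr = 2.4 units/hr
Concentration = 14 units ÷ 100 mL = 0.14 units/mL
Rate = 2.4 units/hr ÷ 0.14 units/mL = 17.14286 mL/hr
Volume infused = 17.14286 mL/hr × 1.7 hr = 29.14286 mL
Volume remaining = 100 − 29.14286 = 70.85714 mL
Drug remaining = 70.85714 mL × 0.14 units/mL = 9.92 units

9.9 units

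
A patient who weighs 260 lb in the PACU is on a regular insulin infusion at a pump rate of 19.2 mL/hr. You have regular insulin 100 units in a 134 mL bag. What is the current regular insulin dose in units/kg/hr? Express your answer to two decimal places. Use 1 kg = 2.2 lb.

Weight = 260 lb ÷ 2.2 lb/kg = 118.1818 kg
Concentration = 100 units ÷ 134 mL = 0.7462687 units/mL
Drug rate = 19.2 mL/hr × 0.7462687 units/mL = 14.32836 units/hr
14.32836 units/hr ÷ 118.1818 kg = 0.12124 units/kg/hr

0.12 units/kg/hr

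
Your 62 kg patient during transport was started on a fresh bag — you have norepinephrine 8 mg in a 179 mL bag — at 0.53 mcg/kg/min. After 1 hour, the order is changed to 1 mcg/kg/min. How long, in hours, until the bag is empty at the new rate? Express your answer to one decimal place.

Initial rate:
Dose = 0.53 mcg/kg/min × 62 kg = 32.86 mcg/min
32.86 mcg/min × 60 min/hr = 1971.6 mcg/hr
Concentration = 8 mg ÷ 179 mL = 0.04469274 mg/mL = 44.69274 mcg/mL
Rate = 1971.6 mcg/hr ÷ 44.69274 mcg/mL = 44.11455 mL/hr
Volume infused so far = 44.11455 mL/hr × 1 hr = 44.11455 mL
Volume remaining = 179 − 44.11455 = 134.8854 mL
New rate:
Dose = 1 mcg/kg/min × 62 kg = 62 mcg/min
62 mcg/min × 60 min/hr = 3720 mcg/hr
Rate = 3720 mcg/hr ÷ 44.69274 mcg/mL = 83.235 mL/hr
Time remaining = 134.8854 mL ÷ 83.235 mL/hr = 1.620538 hr

1.6 hours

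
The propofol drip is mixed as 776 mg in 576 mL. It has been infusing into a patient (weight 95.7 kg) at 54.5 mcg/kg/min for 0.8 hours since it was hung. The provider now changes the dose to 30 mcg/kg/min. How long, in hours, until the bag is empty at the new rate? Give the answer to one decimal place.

3.1 hours

Initial rate:
Dose = 54.5 mcg/kg/min × 95.7 kg = 5215.65 mcg/min
5215.65 mcg/min × 60 min/hr = 312939 mcg/hr
Concentration = 776 mg ÷ 576 mL = 1.347222 mg/mL = 1347.222 mcg/mL
Rate = 312939 mcg/hr ÷ 1347.222 mcg/mL = 232.2846 mL/hr
Volume infused so far = 232.2846 mL/hr × 0.8 hr = 185.8277 mL
Volume remaining = 576 − 185.8277 = 390.1723 mL
New rate:
Dose = 30 mcg/kg/min × 95.7 kg = 2871 mcg/min
2871 mcg/min × 60 min/hr = 172260 mcg/hr
Rate = 172260 mcg/hr ÷ 1347.222 mcg/mL = 127.8631 mL/hr
Time remaining = 390.1723 mL ÷ 127.8631 mL/hr = 3.051485 hr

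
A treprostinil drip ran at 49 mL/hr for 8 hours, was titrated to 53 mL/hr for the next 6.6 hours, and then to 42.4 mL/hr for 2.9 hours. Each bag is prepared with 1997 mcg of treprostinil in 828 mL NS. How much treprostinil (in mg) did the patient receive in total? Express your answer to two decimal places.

Concentration = 1997 mcg ÷ 828 mL = 2.411836 mcg/mL
Stage 1: 49 mL/hr × 8 hr = 392 mL → 392 mL × 2.411836 mcg/mL = 945.4396 mcg
Stage 2: 53 mL/hr × 6.6 hr = 349.8 mL → 349.8 mL × 2.411836 mcg/mL = 843.6601 mcg
Stage 3: 42.4 mL/hr × 2.9 hr = 122.96 mL → 122.96 mL × 2.411836 mcg/mL = 296.5593 mcg
Total = 945.4396 + 843.6601 + 296.5593 = 2085.659 mcg = 2.085659 mg

2.09 mg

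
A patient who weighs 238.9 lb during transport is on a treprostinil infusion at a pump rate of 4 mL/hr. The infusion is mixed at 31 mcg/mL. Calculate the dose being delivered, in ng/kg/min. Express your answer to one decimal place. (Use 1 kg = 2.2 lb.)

Weight = 238.9 lb ÷ 2.2 lb/kg = 108.5909 kg
Concentration = 31 mcg/mL = 31000 ng/mL
Drug rate = 4 mL/hr × 31000 ng/mL = 124000 ng/hr
124000 ng/hr ÷ 60 min/hr = 2066.667 ng/min
2066.667 ng/min ÷ 108.5909 kg = 19.03167 ng/kg/min

19.0 ng/kg/min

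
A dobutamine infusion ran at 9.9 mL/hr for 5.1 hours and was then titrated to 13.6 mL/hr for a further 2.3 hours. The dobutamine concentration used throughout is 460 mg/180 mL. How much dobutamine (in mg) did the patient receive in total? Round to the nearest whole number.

209 mg

Concentration = 460 mg ÷ 180 mL = 2.555556 mg/mL
Stage 1: 9.9 mL/hr × 5.1 hr = 50.49 mL → 50.49 mL × 2.555556 mg/mL = 129.03 mg
Stage 2: 13.6 mL/hr × 2.3 hr = 31.28 mL → 31.28 mL × 2.555556 mg/mL = 79.93778 mg
Total = 129.03 + 79.93778 = 208.9678 mg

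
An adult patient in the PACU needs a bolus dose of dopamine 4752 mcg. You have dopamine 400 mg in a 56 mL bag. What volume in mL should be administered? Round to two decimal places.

0.67 mL

Concentration = 400 mg ÷ 56 mL = 7.142857 mg/mL = 7142.857 mcg/mL
Volume = 4752 mcg ÷ 7142.857 mcg/mL = 0.66528 mL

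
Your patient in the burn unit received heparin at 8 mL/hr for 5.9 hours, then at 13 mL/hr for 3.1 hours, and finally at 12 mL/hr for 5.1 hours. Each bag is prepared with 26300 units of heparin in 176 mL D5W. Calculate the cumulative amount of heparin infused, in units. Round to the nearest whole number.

22221 units

Concentration = 26300 units ÷ 176 mL = 149.4318 units/mL
Stage 1: 8 mL/hr × 5.9 hr = 47.2 mL → 47.2 mL × 149.4318 units/mL = 7053.182 units
Stage 2: 13 mL/hr × 3.1 hr = 40.3 mL → 40.3 mL × 149.4318 units/mL = 6022.102 units
Stage 3: 12 mL/hr × 5.1 hr = 61.2 mL → 61.2 mL × 149.4318 units/mL = 9145.227 units
Total = 7053.182 + 6022.102 + 9145.227 = 22220.51 units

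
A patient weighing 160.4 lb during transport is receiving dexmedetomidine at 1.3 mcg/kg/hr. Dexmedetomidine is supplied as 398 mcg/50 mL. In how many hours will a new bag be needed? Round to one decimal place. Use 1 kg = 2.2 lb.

Weight = 160.4 lb ÷ 2.2 lb/kg = 72.90909 kg
Dose = 1.3 mcg/kg/hr × 72.90909 kg = 94.78182 mcg/hr
Concentration = 398 mcg ÷ 50 mL = 7.96 mcg/mL
Rate = 94.78182 mcg/hr ÷ 7.96 mcg/mL = 11.90726 mL/hr
Duration = 50 mL ÷ 11.90726 mL/hr = 4.199118 hr

4.2 hours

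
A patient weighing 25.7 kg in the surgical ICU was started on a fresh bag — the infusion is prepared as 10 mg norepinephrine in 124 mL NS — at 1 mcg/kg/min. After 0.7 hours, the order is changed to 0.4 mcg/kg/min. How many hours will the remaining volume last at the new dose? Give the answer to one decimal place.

Initial rate:
Dose = 1 mcg/kg/min × 25.7 kg = 25.7 mcg/min
25.7 mcg/min × 60 min/hr = 1542 mcg/hr
Concentration = 10 mg ÷ 124 mL = 0.08064516 mg/mL = 80.64516 mcg/mL
Rate = 1542 mcg/hr ÷ 80.64516 mcg/mL = 19.1208 mL/hr
Volume infused so far = 19.1208 mL/hr × 0.7 hr = 13.38456 mL
Volume remaining = 124 − 13.38456 = 110.6154 mL
New rate:
Dose = 0.4 mcg/kg/min × 25.7 kg = 10.28 mcg/min
10.28 mcg/min × 60 min/hr = 616.8 mcg/hr
Rate = 616.8 mcg/hr ÷ 80.64516 mcg/mL = 7.64832 mL/hr
Time remaining = 110.6154 mL ÷ 7.64832 mL/hr = 14.46271 hr

14.5 hours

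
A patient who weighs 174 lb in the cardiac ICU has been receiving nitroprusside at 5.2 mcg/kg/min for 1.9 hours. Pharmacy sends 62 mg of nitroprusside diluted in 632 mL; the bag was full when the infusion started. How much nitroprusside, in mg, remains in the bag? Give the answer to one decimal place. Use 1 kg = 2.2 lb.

15.1 mg

Weight = 174 lb ÷ 2.2 lb/kg = 79.09091 kg
Dose = 5.2 mcg/kg/min × 79.09091 kg = 411.2727 mcg/min
411.2727 mcg/min × 60 min/hr = 24676.36 mcg/hr
Concentration = 62 mg ÷ 632 mL = 0.09810127 mg/mL = 98.10127 mcg/mL
Rate = 24676.36 mcg/hr ÷ 98.10127 mcg/mL = 251.5397 mL/hr
Volume infused = 251.5397 mL/hr × 1.9 hr = 477.9254 mL
Volume remaining = 632 − 477.9254 = 154.0746 mL
Drug remaining = 154.0746 mL × 98.10127 mcg/mL = 15114.91 mcg = 15.11491 mg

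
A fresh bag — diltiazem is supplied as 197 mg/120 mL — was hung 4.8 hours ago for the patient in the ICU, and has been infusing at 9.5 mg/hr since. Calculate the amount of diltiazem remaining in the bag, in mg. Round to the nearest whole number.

151 mg

Concentration = 197 mg ÷ 120 mL = 1.641667 mg/mL
Rate = 9.5 mg/hr ÷ 1.641667 mg/mL = 5.786802 mL/hr
Volume infused = 5.786802 mL/hr × 4.8 hr = 27.77665 mL
Volume remaining = 120 − 27.77665 = 92.22335 mL
Drug remaining = 92.22335 mL × 1.641667 mg/mL = 151.4 mg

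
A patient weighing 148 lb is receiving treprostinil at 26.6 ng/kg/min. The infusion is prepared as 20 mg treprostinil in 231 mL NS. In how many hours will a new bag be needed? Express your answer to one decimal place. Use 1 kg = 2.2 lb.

Weight = 148 lb ÷ 2.2 lb/kg = 67.27273 kg
Dose = 26.6 ng/kg/min × 67.27273 kg = 1789.455 ng/min
1789.455 ng/min × 60 min/hr = 107367.3 ng/hr
Concentration = 20 mg ÷ 231 mL = 0.08658009 mg/mL = 86580.09 ng/mL
Rate = 107367.3 ng/hr ÷ 86580.09 ng/mL = 1.240092 mL/hr
Duration = 231 mL ÷ 1.240092 mL/hr = 186.2765 hr

186.3 hours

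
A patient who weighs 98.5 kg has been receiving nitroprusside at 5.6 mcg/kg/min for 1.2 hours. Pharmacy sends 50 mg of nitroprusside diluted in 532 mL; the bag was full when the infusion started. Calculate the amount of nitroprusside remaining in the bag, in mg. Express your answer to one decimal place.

Dose = 5.6 mcg/kg/min × 98.5 kg = 551.6 mcg/min
551.6 mcg/min × 60 min/hr = 33096 mcg/hr
Concentration = 50 mg ÷ 532 mL = 0.09398496 mg/mL = 93.98496 mcg/mL
Rate = 33096 mcg/hr ÷ 93.98496 mcg/mL = 352.1414 mL/hr
Volume infused = 352.1414 mL/hr × 1.2 hr = 422.5697 mL
Volume remaining = 532 − 422.5697 = 109.4303 mL
Drug remaining = 109.4303 mL × 93.98496 mcg/mL = 10284.8 mcg = 10.2848 mg

10.3 mg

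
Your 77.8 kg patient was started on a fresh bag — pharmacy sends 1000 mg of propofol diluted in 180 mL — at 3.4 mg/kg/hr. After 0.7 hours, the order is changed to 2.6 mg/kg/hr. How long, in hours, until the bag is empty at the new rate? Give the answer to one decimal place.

Initial rate:
Dose = 3.4 mg/kg/hr × 77.8 kg = 264.52 mg/hr
Concentration = 1000 mg ÷ 180 mL = 5.555556 mg/mL
Rate = 264.52 mg/hr ÷ 5.555556 mg/mL = 47.6136 mL/hr
Volume infused so far = 47.6136 mL/hr × 0.7 hr = 33.32952 mL
Volume remaining = 180 − 33.32952 = 146.6705 mL
New rate:
Dose = 2.6 mg/kg/hr × 77.8 kg = 202.28 mg/hr
Rate = 202.28 mg/hr ÷ 5.555556 mg/mL = 36.4104 mL/hr
Time remaining = 146.6705 mL ÷ 36.4104 mL/hr = 4.028258 hr

4.0 hours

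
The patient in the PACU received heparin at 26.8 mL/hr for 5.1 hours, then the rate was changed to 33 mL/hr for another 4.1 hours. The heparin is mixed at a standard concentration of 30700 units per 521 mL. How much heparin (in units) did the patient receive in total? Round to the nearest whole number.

16026 units

Concentration = 30700 units ÷ 521 mL = 58.92514 units/mL
Stage 1: 26.8 mL/hr × 5.1 hr = 136.68 mL → 136.68 mL × 58.92514 units/mL = 8053.889 units
Stage 2: 33 mL/hr × 4.1 hr = 135.3 mL → 135.3 mL × 58.92514 units/mL = 7972.572 units
Total = 8053.889 + 7972.572 = 16026.46 units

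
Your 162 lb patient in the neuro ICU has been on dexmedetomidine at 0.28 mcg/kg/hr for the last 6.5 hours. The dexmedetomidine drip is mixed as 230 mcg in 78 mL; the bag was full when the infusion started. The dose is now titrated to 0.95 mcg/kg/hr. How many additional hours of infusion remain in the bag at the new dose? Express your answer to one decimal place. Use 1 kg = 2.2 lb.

1.4 hours

Initial rate:
Weight = 162 lb ÷ 2.2 lb/kg = 73.63636 kg
Dose = 0.28 mcg/kg/hr × 73.63636 kg = 20.61818 mcg/hr
Concentration = 230 mcg ÷ 78 mL = 2.948718 mcg/mL
Rate = 20.61818 mcg/hr ÷ 2.948718 mcg/mL = 6.992253 mL/hr
Volume infused so far = 6.992253 mL/hr × 6.5 hr = 45.44964 mL
Volume remaining = 78 − 45.44964 = 32.55036 mL
New rate:
Dose = 0.95 mcg/kg/hr × 73.63636 kg = 69.95455 mcg/hr
Rate = 69.95455 mcg/hr ÷ 2.948718 mcg/mL = 23.72372 mL/hr
Time remaining = 32.55036 mL ÷ 23.72372 mL/hr = 1.37206 hr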